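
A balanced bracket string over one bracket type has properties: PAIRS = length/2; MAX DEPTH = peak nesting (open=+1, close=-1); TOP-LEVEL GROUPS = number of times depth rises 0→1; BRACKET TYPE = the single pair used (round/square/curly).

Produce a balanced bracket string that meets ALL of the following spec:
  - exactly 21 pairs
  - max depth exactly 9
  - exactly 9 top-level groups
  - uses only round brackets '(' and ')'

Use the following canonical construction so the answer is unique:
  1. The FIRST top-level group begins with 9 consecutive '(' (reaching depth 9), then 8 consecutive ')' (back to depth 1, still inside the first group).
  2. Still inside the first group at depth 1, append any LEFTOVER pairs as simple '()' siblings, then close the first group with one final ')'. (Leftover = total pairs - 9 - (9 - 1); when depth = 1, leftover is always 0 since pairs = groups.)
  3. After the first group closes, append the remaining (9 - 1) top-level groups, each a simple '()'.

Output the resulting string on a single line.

Answer: ((((((((())))))))()()()())()()()()()()()()

Derivation:
Spec: pairs=21 depth=9 groups=9
Leftover pairs = 21 - 9 - (9-1) = 4
First group: deep chain of depth 9 + 4 sibling pairs
Remaining 8 groups: simple '()' each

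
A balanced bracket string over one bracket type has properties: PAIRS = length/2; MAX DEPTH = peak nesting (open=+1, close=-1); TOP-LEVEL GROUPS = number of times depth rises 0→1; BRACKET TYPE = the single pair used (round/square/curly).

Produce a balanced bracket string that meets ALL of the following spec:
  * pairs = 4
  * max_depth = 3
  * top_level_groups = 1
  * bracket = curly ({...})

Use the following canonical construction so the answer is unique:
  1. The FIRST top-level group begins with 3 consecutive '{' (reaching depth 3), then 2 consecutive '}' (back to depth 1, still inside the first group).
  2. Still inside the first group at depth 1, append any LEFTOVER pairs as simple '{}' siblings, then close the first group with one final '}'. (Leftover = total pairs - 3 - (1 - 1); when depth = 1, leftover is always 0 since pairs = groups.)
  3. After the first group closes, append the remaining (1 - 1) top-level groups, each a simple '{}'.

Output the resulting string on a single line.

Spec: pairs=4 depth=3 groups=1
Leftover pairs = 4 - 3 - (1-1) = 1
First group: deep chain of depth 3 + 1 sibling pairs
Remaining 0 groups: simple '{}' each

Answer: {{{}}{}}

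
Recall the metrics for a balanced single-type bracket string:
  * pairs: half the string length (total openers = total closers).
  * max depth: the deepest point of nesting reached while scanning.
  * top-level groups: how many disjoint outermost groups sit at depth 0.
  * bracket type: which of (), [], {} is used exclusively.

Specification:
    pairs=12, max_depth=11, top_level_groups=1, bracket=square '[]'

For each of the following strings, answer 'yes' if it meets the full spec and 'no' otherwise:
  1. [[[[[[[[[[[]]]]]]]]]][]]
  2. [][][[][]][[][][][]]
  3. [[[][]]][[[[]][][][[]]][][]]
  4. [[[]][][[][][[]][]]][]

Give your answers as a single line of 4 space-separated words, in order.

String 1 '[[[[[[[[[[[]]]]]]]]]][]]': depth seq [1 2 3 4 5 6 7 8 9 10 11 10 9 8 7 6 5 4 3 2 1 2 1 0]
  -> pairs=12 depth=11 groups=1 -> yes
String 2 '[][][[][]][[][][][]]': depth seq [1 0 1 0 1 2 1 2 1 0 1 2 1 2 1 2 1 2 1 0]
  -> pairs=10 depth=2 groups=4 -> no
String 3 '[[[][]]][[[[]][][][[]]][][]]': depth seq [1 2 3 2 3 2 1 0 1 2 3 4 3 2 3 2 3 2 3 4 3 2 1 2 1 2 1 0]
  -> pairs=14 depth=4 groups=2 -> no
String 4 '[[[]][][[][][[]][]]][]': depth seq [1 2 3 2 1 2 1 2 3 2 3 2 3 4 3 2 3 2 1 0 1 0]
  -> pairs=11 depth=4 groups=2 -> no

Answer: yes no no no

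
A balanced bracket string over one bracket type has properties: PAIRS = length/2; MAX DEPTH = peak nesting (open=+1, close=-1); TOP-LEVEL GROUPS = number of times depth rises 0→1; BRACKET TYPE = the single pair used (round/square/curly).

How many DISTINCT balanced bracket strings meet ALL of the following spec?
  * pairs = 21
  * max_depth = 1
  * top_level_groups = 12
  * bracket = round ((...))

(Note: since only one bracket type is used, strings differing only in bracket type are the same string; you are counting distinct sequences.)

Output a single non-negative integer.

Spec: pairs=21 depth=1 groups=12
Count(depth <= 1) = 0
Count(depth <= 0) = 0
Count(depth == 1) = 0 - 0 = 0

Answer: 0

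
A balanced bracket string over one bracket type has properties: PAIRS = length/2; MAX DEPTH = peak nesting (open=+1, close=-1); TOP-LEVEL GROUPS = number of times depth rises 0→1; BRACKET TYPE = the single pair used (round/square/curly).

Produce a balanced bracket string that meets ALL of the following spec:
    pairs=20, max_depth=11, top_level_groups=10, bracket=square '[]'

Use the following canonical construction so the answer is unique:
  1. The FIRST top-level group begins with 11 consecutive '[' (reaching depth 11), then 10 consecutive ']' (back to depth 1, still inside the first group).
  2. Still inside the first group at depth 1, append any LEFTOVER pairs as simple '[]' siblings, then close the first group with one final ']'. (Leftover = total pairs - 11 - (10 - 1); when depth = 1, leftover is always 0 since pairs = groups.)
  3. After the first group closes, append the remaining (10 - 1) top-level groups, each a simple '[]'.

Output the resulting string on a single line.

Spec: pairs=20 depth=11 groups=10
Leftover pairs = 20 - 11 - (10-1) = 0
First group: deep chain of depth 11 + 0 sibling pairs
Remaining 9 groups: simple '[]' each

Answer: [[[[[[[[[[[]]]]]]]]]]][][][][][][][][][]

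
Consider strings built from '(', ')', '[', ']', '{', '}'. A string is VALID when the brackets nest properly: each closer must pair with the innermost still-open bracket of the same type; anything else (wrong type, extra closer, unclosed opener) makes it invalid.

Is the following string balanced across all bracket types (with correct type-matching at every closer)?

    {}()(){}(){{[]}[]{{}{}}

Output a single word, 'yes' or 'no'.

pos 0: push '{'; stack = {
pos 1: '}' matches '{'; pop; stack = (empty)
pos 2: push '('; stack = (
pos 3: ')' matches '('; pop; stack = (empty)
pos 4: push '('; stack = (
pos 5: ')' matches '('; pop; stack = (empty)
pos 6: push '{'; stack = {
pos 7: '}' matches '{'; pop; stack = (empty)
pos 8: push '('; stack = (
pos 9: ')' matches '('; pop; stack = (empty)
pos 10: push '{'; stack = {
pos 11: push '{'; stack = {{
pos 12: push '['; stack = {{[
pos 13: ']' matches '['; pop; stack = {{
pos 14: '}' matches '{'; pop; stack = {
pos 15: push '['; stack = {[
pos 16: ']' matches '['; pop; stack = {
pos 17: push '{'; stack = {{
pos 18: push '{'; stack = {{{
pos 19: '}' matches '{'; pop; stack = {{
pos 20: push '{'; stack = {{{
pos 21: '}' matches '{'; pop; stack = {{
pos 22: '}' matches '{'; pop; stack = {
end: stack still non-empty ({) → INVALID
Verdict: unclosed openers at end: { → no

Answer: no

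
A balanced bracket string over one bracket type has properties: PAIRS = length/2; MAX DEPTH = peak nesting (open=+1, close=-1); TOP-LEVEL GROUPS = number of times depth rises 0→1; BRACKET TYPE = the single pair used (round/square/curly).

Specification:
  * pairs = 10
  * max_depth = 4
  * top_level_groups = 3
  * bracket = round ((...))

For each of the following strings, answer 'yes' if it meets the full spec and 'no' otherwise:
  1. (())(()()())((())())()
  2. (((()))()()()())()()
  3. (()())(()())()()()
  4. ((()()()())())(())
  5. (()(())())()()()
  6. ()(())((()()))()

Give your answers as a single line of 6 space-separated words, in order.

Answer: no yes no no no no

Derivation:
String 1 '(())(()()())((())())()': depth seq [1 2 1 0 1 2 1 2 1 2 1 0 1 2 3 2 1 2 1 0 1 0]
  -> pairs=11 depth=3 groups=4 -> no
String 2 '(((()))()()()())()()': depth seq [1 2 3 4 3 2 1 2 1 2 1 2 1 2 1 0 1 0 1 0]
  -> pairs=10 depth=4 groups=3 -> yes
String 3 '(()())(()())()()()': depth seq [1 2 1 2 1 0 1 2 1 2 1 0 1 0 1 0 1 0]
  -> pairs=9 depth=2 groups=5 -> no
String 4 '((()()()())())(())': depth seq [1 2 3 2 3 2 3 2 3 2 1 2 1 0 1 2 1 0]
  -> pairs=9 depth=3 groups=2 -> no
String 5 '(()(())())()()()': depth seq [1 2 1 2 3 2 1 2 1 0 1 0 1 0 1 0]
  -> pairs=8 depth=3 groups=4 -> no
String 6 '()(())((()()))()': depth seq [1 0 1 2 1 0 1 2 3 2 3 2 1 0 1 0]
  -> pairs=8 depth=3 groups=4 -> no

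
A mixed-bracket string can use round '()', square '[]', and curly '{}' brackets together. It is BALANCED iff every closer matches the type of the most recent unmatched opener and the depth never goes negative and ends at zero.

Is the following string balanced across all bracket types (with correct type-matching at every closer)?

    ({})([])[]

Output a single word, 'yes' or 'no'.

pos 0: push '('; stack = (
pos 1: push '{'; stack = ({
pos 2: '}' matches '{'; pop; stack = (
pos 3: ')' matches '('; pop; stack = (empty)
pos 4: push '('; stack = (
pos 5: push '['; stack = ([
pos 6: ']' matches '['; pop; stack = (
pos 7: ')' matches '('; pop; stack = (empty)
pos 8: push '['; stack = [
pos 9: ']' matches '['; pop; stack = (empty)
end: stack empty → VALID
Verdict: properly nested → yes

Answer: yes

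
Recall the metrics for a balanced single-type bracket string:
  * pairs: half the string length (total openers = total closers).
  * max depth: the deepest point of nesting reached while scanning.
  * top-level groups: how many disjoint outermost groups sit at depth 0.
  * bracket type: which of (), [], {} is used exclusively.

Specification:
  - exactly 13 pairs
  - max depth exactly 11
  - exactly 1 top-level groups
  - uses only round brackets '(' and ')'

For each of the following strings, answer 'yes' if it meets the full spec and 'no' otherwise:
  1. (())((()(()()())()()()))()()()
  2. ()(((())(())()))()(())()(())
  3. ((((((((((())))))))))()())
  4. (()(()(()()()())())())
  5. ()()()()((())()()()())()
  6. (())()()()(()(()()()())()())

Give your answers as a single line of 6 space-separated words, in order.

String 1 '(())((()(()()())()()()))()()()': depth seq [1 2 1 0 1 2 3 2 3 4 3 4 3 4 3 2 3 2 3 2 3 2 1 0 1 0 1 0 1 0]
  -> pairs=15 depth=4 groups=5 -> no
String 2 '()(((())(())()))()(())()(())': depth seq [1 0 1 2 3 4 3 2 3 4 3 2 3 2 1 0 1 0 1 2 1 0 1 0 1 2 1 0]
  -> pairs=14 depth=4 groups=6 -> no
String 3 '((((((((((())))))))))()())': depth seq [1 2 3 4 5 6 7 8 9 10 11 10 9 8 7 6 5 4 3 2 1 2 1 2 1 0]
  -> pairs=13 depth=11 groups=1 -> yes
String 4 '(()(()(()()()())())())': depth seq [1 2 1 2 3 2 3 4 3 4 3 4 3 4 3 2 3 2 1 2 1 0]
  -> pairs=11 depth=4 groups=1 -> no
String 5 '()()()()((())()()()())()': depth seq [1 0 1 0 1 0 1 0 1 2 3 2 1 2 1 2 1 2 1 2 1 0 1 0]
  -> pairs=12 depth=3 groups=6 -> no
String 6 '(())()()()(()(()()()())()())': depth seq [1 2 1 0 1 0 1 0 1 0 1 2 1 2 3 2 3 2 3 2 3 2 1 2 1 2 1 0]
  -> pairs=14 depth=3 groups=5 -> no

Answer: no no yes no no no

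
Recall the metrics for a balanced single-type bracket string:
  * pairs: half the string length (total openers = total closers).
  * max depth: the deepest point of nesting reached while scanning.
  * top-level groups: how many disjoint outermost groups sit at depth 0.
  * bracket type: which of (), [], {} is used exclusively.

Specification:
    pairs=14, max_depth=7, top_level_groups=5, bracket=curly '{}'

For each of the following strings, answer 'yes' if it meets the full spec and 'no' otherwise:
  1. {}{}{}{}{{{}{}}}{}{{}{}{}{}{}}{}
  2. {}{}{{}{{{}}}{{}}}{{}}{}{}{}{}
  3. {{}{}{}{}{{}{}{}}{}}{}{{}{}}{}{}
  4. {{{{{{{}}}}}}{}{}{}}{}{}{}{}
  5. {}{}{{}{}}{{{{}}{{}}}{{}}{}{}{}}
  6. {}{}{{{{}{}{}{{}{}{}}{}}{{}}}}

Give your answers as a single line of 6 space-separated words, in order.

String 1 '{}{}{}{}{{{}{}}}{}{{}{}{}{}{}}{}': depth seq [1 0 1 0 1 0 1 0 1 2 3 2 3 2 1 0 1 0 1 2 1 2 1 2 1 2 1 2 1 0 1 0]
  -> pairs=16 depth=3 groups=8 -> no
String 2 '{}{}{{}{{{}}}{{}}}{{}}{}{}{}{}': depth seq [1 0 1 0 1 2 1 2 3 4 3 2 1 2 3 2 1 0 1 2 1 0 1 0 1 0 1 0 1 0]
  -> pairs=15 depth=4 groups=8 -> no
String 3 '{{}{}{}{}{{}{}{}}{}}{}{{}{}}{}{}': depth seq [1 2 1 2 1 2 1 2 1 2 3 2 3 2 3 2 1 2 1 0 1 0 1 2 1 2 1 0 1 0 1 0]
  -> pairs=16 depth=3 groups=5 -> no
String 4 '{{{{{{{}}}}}}{}{}{}}{}{}{}{}': depth seq [1 2 3 4 5 6 7 6 5 4 3 2 1 2 1 2 1 2 1 0 1 0 1 0 1 0 1 0]
  -> pairs=14 depth=7 groups=5 -> yes
String 5 '{}{}{{}{}}{{{{}}{{}}}{{}}{}{}{}}': depth seq [1 0 1 0 1 2 1 2 1 0 1 2 3 4 3 2 3 4 3 2 1 2 3 2 1 2 1 2 1 2 1 0]
  -> pairs=16 depth=4 groups=4 -> no
String 6 '{}{}{{{{}{}{}{{}{}{}}{}}{{}}}}': depth seq [1 0 1 0 1 2 3 4 3 4 3 4 3 4 5 4 5 4 5 4 3 4 3 2 3 4 3 2 1 0]
  -> pairs=15 depth=5 groups=3 -> no

Answer: no no no yes no no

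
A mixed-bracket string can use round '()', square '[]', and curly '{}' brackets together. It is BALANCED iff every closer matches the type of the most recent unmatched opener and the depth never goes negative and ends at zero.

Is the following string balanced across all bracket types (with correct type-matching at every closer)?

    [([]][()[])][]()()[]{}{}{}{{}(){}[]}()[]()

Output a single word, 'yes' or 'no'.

pos 0: push '['; stack = [
pos 1: push '('; stack = [(
pos 2: push '['; stack = [([
pos 3: ']' matches '['; pop; stack = [(
pos 4: saw closer ']' but top of stack is '(' (expected ')') → INVALID
Verdict: type mismatch at position 4: ']' closes '(' → no

Answer: no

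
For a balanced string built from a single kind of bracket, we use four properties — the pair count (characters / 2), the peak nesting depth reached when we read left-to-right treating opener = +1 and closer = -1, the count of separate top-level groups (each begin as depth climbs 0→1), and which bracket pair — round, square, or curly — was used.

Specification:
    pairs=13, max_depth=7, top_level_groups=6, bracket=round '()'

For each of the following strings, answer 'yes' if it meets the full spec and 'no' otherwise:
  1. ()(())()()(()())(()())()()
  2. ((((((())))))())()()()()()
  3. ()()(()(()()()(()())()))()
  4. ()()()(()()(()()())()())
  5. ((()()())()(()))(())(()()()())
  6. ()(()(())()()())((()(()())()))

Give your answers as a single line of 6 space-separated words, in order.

Answer: no yes no no no no

Derivation:
String 1 '()(())()()(()())(()())()()': depth seq [1 0 1 2 1 0 1 0 1 0 1 2 1 2 1 0 1 2 1 2 1 0 1 0 1 0]
  -> pairs=13 depth=2 groups=8 -> no
String 2 '((((((())))))())()()()()()': depth seq [1 2 3 4 5 6 7 6 5 4 3 2 1 2 1 0 1 0 1 0 1 0 1 0 1 0]
  -> pairs=13 depth=7 groups=6 -> yes
String 3 '()()(()(()()()(()())()))()': depth seq [1 0 1 0 1 2 1 2 3 2 3 2 3 2 3 4 3 4 3 2 3 2 1 0 1 0]
  -> pairs=13 depth=4 groups=4 -> no
String 4 '()()()(()()(()()())()())': depth seq [1 0 1 0 1 0 1 2 1 2 1 2 3 2 3 2 3 2 1 2 1 2 1 0]
  -> pairs=12 depth=3 groups=4 -> no
String 5 '((()()())()(()))(())(()()()())': depth seq [1 2 3 2 3 2 3 2 1 2 1 2 3 2 1 0 1 2 1 0 1 2 1 2 1 2 1 2 1 0]
  -> pairs=15 depth=3 groups=3 -> no
String 6 '()(()(())()()())((()(()())()))': depth seq [1 0 1 2 1 2 3 2 1 2 1 2 1 2 1 0 1 2 3 2 3 4 3 4 3 2 3 2 1 0]
  -> pairs=15 depth=4 groups=3 -> no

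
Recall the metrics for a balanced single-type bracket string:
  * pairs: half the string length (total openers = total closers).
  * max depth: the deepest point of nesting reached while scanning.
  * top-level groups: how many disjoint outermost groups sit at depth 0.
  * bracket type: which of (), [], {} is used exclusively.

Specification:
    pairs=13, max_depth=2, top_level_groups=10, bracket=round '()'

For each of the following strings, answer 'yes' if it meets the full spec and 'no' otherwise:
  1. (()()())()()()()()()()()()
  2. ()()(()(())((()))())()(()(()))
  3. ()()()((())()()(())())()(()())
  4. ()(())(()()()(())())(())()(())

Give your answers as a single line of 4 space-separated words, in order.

String 1 '(()()())()()()()()()()()()': depth seq [1 2 1 2 1 2 1 0 1 0 1 0 1 0 1 0 1 0 1 0 1 0 1 0 1 0]
  -> pairs=13 depth=2 groups=10 -> yes
String 2 '()()(()(())((()))())()(()(()))': depth seq [1 0 1 0 1 2 1 2 3 2 1 2 3 4 3 2 1 2 1 0 1 0 1 2 1 2 3 2 1 0]
  -> pairs=15 depth=4 groups=5 -> no
String 3 '()()()((())()()(())())()(()())': depth seq [1 0 1 0 1 0 1 2 3 2 1 2 1 2 1 2 3 2 1 2 1 0 1 0 1 2 1 2 1 0]
  -> pairs=15 depth=3 groups=6 -> no
String 4 '()(())(()()()(())())(())()(())': depth seq [1 0 1 2 1 0 1 2 1 2 1 2 1 2 3 2 1 2 1 0 1 2 1 0 1 0 1 2 1 0]
  -> pairs=15 depth=3 groups=6 -> no

Answer: yes no no no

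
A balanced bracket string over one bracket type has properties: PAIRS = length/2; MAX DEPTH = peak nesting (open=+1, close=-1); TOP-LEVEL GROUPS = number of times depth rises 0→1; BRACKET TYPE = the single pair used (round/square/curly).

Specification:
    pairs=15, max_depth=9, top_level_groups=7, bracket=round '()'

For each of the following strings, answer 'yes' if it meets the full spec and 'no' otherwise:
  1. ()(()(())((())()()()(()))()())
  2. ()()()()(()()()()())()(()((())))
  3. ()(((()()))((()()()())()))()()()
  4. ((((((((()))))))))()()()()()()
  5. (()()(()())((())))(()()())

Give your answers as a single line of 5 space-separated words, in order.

String 1 '()(()(())((())()()()(()))()())': depth seq [1 0 1 2 1 2 3 2 1 2 3 4 3 2 3 2 3 2 3 2 3 4 3 2 1 2 1 2 1 0]
  -> pairs=15 depth=4 groups=2 -> no
String 2 '()()()()(()()()()())()(()((())))': depth seq [1 0 1 0 1 0 1 0 1 2 1 2 1 2 1 2 1 2 1 0 1 0 1 2 1 2 3 4 3 2 1 0]
  -> pairs=16 depth=4 groups=7 -> no
String 3 '()(((()()))((()()()())()))()()()': depth seq [1 0 1 2 3 4 3 4 3 2 1 2 3 4 3 4 3 4 3 4 3 2 3 2 1 0 1 0 1 0 1 0]
  -> pairs=16 depth=4 groups=5 -> no
String 4 '((((((((()))))))))()()()()()()': depth seq [1 2 3 4 5 6 7 8 9 8 7 6 5 4 3 2 1 0 1 0 1 0 1 0 1 0 1 0 1 0]
  -> pairs=15 depth=9 groups=7 -> yes
String 5 '(()()(()())((())))(()()())': depth seq [1 2 1 2 1 2 3 2 3 2 1 2 3 4 3 2 1 0 1 2 1 2 1 2 1 0]
  -> pairs=13 depth=4 groups=2 -> no

Answer: no no no yes no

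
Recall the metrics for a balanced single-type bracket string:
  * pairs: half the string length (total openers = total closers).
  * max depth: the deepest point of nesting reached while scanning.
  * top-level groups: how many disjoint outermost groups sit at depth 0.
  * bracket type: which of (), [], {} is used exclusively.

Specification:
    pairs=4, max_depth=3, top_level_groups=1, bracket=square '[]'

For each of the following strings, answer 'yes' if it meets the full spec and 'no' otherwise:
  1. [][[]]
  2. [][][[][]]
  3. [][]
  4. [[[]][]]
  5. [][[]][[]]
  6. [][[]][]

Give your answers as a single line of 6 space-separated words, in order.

String 1 '[][[]]': depth seq [1 0 1 2 1 0]
  -> pairs=3 depth=2 groups=2 -> no
String 2 '[][][[][]]': depth seq [1 0 1 0 1 2 1 2 1 0]
  -> pairs=5 depth=2 groups=3 -> no
String 3 '[][]': depth seq [1 0 1 0]
  -> pairs=2 depth=1 groups=2 -> no
String 4 '[[[]][]]': depth seq [1 2 3 2 1 2 1 0]
  -> pairs=4 depth=3 groups=1 -> yes
String 5 '[][[]][[]]': depth seq [1 0 1 2 1 0 1 2 1 0]
  -> pairs=5 depth=2 groups=3 -> no
String 6 '[][[]][]': depth seq [1 0 1 2 1 0 1 0]
  -> pairs=4 depth=2 groups=3 -> no

Answer: no no no yes no no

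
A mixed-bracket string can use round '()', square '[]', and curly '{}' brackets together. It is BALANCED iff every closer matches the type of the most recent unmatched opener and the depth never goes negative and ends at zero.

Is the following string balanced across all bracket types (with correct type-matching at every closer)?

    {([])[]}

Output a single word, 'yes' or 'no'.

pos 0: push '{'; stack = {
pos 1: push '('; stack = {(
pos 2: push '['; stack = {([
pos 3: ']' matches '['; pop; stack = {(
pos 4: ')' matches '('; pop; stack = {
pos 5: push '['; stack = {[
pos 6: ']' matches '['; pop; stack = {
pos 7: '}' matches '{'; pop; stack = (empty)
end: stack empty → VALID
Verdict: properly nested → yes

Answer: yes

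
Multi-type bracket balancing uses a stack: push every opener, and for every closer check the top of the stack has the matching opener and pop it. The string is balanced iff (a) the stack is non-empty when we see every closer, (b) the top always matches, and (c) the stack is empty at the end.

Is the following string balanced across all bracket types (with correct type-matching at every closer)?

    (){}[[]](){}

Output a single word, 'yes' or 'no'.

pos 0: push '('; stack = (
pos 1: ')' matches '('; pop; stack = (empty)
pos 2: push '{'; stack = {
pos 3: '}' matches '{'; pop; stack = (empty)
pos 4: push '['; stack = [
pos 5: push '['; stack = [[
pos 6: ']' matches '['; pop; stack = [
pos 7: ']' matches '['; pop; stack = (empty)
pos 8: push '('; stack = (
pos 9: ')' matches '('; pop; stack = (empty)
pos 10: push '{'; stack = {
pos 11: '}' matches '{'; pop; stack = (empty)
end: stack empty → VALID
Verdict: properly nested → yes

Answer: yes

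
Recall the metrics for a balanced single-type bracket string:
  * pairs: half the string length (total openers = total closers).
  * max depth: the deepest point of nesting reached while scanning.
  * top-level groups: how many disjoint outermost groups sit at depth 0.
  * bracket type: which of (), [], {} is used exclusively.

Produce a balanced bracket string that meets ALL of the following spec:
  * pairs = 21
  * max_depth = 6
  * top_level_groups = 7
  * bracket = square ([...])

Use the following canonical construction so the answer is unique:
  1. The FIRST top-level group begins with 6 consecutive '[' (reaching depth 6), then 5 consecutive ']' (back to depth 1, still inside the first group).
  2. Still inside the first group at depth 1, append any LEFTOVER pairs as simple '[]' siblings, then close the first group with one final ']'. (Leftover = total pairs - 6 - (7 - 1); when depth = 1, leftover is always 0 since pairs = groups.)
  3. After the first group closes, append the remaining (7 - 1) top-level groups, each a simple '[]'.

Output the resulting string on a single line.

Answer: [[[[[[]]]]][][][][][][][][][]][][][][][][]

Derivation:
Spec: pairs=21 depth=6 groups=7
Leftover pairs = 21 - 6 - (7-1) = 9
First group: deep chain of depth 6 + 9 sibling pairs
Remaining 6 groups: simple '[]' each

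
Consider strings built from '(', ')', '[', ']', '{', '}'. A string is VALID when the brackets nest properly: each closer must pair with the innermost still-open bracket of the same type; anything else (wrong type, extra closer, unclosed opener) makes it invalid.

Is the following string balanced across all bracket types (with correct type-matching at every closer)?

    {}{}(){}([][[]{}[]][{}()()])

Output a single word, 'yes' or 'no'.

Answer: yes

Derivation:
pos 0: push '{'; stack = {
pos 1: '}' matches '{'; pop; stack = (empty)
pos 2: push '{'; stack = {
pos 3: '}' matches '{'; pop; stack = (empty)
pos 4: push '('; stack = (
pos 5: ')' matches '('; pop; stack = (empty)
pos 6: push '{'; stack = {
pos 7: '}' matches '{'; pop; stack = (empty)
pos 8: push '('; stack = (
pos 9: push '['; stack = ([
pos 10: ']' matches '['; pop; stack = (
pos 11: push '['; stack = ([
pos 12: push '['; stack = ([[
pos 13: ']' matches '['; pop; stack = ([
pos 14: push '{'; stack = ([{
pos 15: '}' matches '{'; pop; stack = ([
pos 16: push '['; stack = ([[
pos 17: ']' matches '['; pop; stack = ([
pos 18: ']' matches '['; pop; stack = (
pos 19: push '['; stack = ([
pos 20: push '{'; stack = ([{
pos 21: '}' matches '{'; pop; stack = ([
pos 22: push '('; stack = ([(
pos 23: ')' matches '('; pop; stack = ([
pos 24: push '('; stack = ([(
pos 25: ')' matches '('; pop; stack = ([
pos 26: ']' matches '['; pop; stack = (
pos 27: ')' matches '('; pop; stack = (empty)
end: stack empty → VALID
Verdict: properly nested → yes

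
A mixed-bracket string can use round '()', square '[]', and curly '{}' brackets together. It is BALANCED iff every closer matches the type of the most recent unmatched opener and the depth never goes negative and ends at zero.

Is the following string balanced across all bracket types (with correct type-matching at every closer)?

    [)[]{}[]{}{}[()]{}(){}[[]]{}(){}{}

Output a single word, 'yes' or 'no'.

pos 0: push '['; stack = [
pos 1: saw closer ')' but top of stack is '[' (expected ']') → INVALID
Verdict: type mismatch at position 1: ')' closes '[' → no

Answer: no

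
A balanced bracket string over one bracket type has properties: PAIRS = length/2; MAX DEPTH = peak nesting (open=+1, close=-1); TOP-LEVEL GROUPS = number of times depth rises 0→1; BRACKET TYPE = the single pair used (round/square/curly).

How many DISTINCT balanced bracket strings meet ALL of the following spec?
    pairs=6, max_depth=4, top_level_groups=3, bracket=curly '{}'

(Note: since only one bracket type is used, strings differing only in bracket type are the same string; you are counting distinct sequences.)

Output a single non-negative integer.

Spec: pairs=6 depth=4 groups=3
Count(depth <= 4) = 28
Count(depth <= 3) = 25
Count(depth == 4) = 28 - 25 = 3

Answer: 3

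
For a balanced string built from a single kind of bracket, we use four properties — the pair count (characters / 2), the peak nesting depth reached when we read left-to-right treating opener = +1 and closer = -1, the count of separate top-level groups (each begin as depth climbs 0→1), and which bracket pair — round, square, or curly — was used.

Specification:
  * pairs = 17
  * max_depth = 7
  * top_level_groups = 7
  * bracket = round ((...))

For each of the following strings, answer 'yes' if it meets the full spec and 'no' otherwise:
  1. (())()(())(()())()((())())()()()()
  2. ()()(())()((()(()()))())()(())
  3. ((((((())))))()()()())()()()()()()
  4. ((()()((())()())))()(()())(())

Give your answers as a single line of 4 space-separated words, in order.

Answer: no no yes no

Derivation:
String 1 '(())()(())(()())()((())())()()()()': depth seq [1 2 1 0 1 0 1 2 1 0 1 2 1 2 1 0 1 0 1 2 3 2 1 2 1 0 1 0 1 0 1 0 1 0]
  -> pairs=17 depth=3 groups=10 -> no
String 2 '()()(())()((()(()()))())()(())': depth seq [1 0 1 0 1 2 1 0 1 0 1 2 3 2 3 4 3 4 3 2 1 2 1 0 1 0 1 2 1 0]
  -> pairs=15 depth=4 groups=7 -> no
String 3 '((((((())))))()()()())()()()()()()': depth seq [1 2 3 4 5 6 7 6 5 4 3 2 1 2 1 2 1 2 1 2 1 0 1 0 1 0 1 0 1 0 1 0 1 0]
  -> pairs=17 depth=7 groups=7 -> yes
String 4 '((()()((())()())))()(()())(())': depth seq [1 2 3 2 3 2 3 4 5 4 3 4 3 4 3 2 1 0 1 0 1 2 1 2 1 0 1 2 1 0]
  -> pairs=15 depth=5 groups=4 -> no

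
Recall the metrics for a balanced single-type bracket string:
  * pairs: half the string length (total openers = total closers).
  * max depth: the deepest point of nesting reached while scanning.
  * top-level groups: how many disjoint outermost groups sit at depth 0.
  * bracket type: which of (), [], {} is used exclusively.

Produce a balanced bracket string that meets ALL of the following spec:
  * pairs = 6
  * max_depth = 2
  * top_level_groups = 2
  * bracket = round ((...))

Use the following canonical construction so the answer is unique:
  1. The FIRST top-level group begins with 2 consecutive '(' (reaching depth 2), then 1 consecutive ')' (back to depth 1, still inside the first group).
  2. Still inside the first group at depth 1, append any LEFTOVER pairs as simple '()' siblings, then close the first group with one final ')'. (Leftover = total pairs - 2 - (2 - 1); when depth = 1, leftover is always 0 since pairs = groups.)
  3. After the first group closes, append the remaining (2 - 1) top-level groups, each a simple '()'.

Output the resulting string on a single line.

Answer: (()()()())()

Derivation:
Spec: pairs=6 depth=2 groups=2
Leftover pairs = 6 - 2 - (2-1) = 3
First group: deep chain of depth 2 + 3 sibling pairs
Remaining 1 groups: simple '()' each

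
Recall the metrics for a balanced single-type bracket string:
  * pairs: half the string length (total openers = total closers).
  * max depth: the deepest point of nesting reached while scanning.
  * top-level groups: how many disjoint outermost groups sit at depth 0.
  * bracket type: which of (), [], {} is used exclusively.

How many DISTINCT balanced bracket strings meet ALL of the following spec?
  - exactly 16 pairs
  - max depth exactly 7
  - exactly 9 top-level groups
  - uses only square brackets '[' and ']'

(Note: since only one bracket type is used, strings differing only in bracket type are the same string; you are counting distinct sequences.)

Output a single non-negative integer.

Spec: pairs=16 depth=7 groups=9
Count(depth <= 7) = 95922
Count(depth <= 6) = 95751
Count(depth == 7) = 95922 - 95751 = 171

Answer: 171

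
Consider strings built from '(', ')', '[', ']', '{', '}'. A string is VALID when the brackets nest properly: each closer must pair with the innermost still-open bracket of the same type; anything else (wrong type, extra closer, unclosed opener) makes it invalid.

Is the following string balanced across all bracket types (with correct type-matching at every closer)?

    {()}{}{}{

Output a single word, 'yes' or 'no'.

pos 0: push '{'; stack = {
pos 1: push '('; stack = {(
pos 2: ')' matches '('; pop; stack = {
pos 3: '}' matches '{'; pop; stack = (empty)
pos 4: push '{'; stack = {
pos 5: '}' matches '{'; pop; stack = (empty)
pos 6: push '{'; stack = {
pos 7: '}' matches '{'; pop; stack = (empty)
pos 8: push '{'; stack = {
end: stack still non-empty ({) → INVALID
Verdict: unclosed openers at end: { → no

Answer: no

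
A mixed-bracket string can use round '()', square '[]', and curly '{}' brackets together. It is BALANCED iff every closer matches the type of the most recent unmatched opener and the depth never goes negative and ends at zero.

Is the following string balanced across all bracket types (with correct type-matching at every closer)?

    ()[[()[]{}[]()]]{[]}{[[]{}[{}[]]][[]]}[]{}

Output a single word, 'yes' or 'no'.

pos 0: push '('; stack = (
pos 1: ')' matches '('; pop; stack = (empty)
pos 2: push '['; stack = [
pos 3: push '['; stack = [[
pos 4: push '('; stack = [[(
pos 5: ')' matches '('; pop; stack = [[
pos 6: push '['; stack = [[[
pos 7: ']' matches '['; pop; stack = [[
pos 8: push '{'; stack = [[{
pos 9: '}' matches '{'; pop; stack = [[
pos 10: push '['; stack = [[[
pos 11: ']' matches '['; pop; stack = [[
pos 12: push '('; stack = [[(
pos 13: ')' matches '('; pop; stack = [[
pos 14: ']' matches '['; pop; stack = [
pos 15: ']' matches '['; pop; stack = (empty)
pos 16: push '{'; stack = {
pos 17: push '['; stack = {[
pos 18: ']' matches '['; pop; stack = {
pos 19: '}' matches '{'; pop; stack = (empty)
pos 20: push '{'; stack = {
pos 21: push '['; stack = {[
pos 22: push '['; stack = {[[
pos 23: ']' matches '['; pop; stack = {[
pos 24: push '{'; stack = {[{
pos 25: '}' matches '{'; pop; stack = {[
pos 26: push '['; stack = {[[
pos 27: push '{'; stack = {[[{
pos 28: '}' matches '{'; pop; stack = {[[
pos 29: push '['; stack = {[[[
pos 30: ']' matches '['; pop; stack = {[[
pos 31: ']' matches '['; pop; stack = {[
pos 32: ']' matches '['; pop; stack = {
pos 33: push '['; stack = {[
pos 34: push '['; stack = {[[
pos 35: ']' matches '['; pop; stack = {[
pos 36: ']' matches '['; pop; stack = {
pos 37: '}' matches '{'; pop; stack = (empty)
pos 38: push '['; stack = [
pos 39: ']' matches '['; pop; stack = (empty)
pos 40: push '{'; stack = {
pos 41: '}' matches '{'; pop; stack = (empty)
end: stack empty → VALID
Verdict: properly nested → yes

Answer: yes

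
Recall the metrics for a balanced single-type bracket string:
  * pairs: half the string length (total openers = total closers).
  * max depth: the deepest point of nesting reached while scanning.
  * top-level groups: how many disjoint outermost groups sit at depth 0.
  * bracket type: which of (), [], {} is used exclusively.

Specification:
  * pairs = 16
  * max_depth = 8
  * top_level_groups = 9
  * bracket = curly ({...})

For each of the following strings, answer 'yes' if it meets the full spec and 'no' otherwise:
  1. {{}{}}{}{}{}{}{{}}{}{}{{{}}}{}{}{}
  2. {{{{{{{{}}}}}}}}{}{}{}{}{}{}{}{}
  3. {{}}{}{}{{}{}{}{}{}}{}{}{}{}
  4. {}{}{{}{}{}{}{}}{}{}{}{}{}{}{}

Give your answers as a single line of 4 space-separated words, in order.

String 1 '{{}{}}{}{}{}{}{{}}{}{}{{{}}}{}{}{}': depth seq [1 2 1 2 1 0 1 0 1 0 1 0 1 0 1 2 1 0 1 0 1 0 1 2 3 2 1 0 1 0 1 0 1 0]
  -> pairs=17 depth=3 groups=12 -> no
String 2 '{{{{{{{{}}}}}}}}{}{}{}{}{}{}{}{}': depth seq [1 2 3 4 5 6 7 8 7 6 5 4 3 2 1 0 1 0 1 0 1 0 1 0 1 0 1 0 1 0 1 0]
  -> pairs=16 depth=8 groups=9 -> yes
String 3 '{{}}{}{}{{}{}{}{}{}}{}{}{}{}': depth seq [1 2 1 0 1 0 1 0 1 2 1 2 1 2 1 2 1 2 1 0 1 0 1 0 1 0 1 0]
  -> pairs=14 depth=2 groups=8 -> no
String 4 '{}{}{{}{}{}{}{}}{}{}{}{}{}{}{}': depth seq [1 0 1 0 1 2 1 2 1 2 1 2 1 2 1 0 1 0 1 0 1 0 1 0 1 0 1 0 1 0]
  -> pairs=15 depth=2 groups=10 -> no

Answer: no yes no no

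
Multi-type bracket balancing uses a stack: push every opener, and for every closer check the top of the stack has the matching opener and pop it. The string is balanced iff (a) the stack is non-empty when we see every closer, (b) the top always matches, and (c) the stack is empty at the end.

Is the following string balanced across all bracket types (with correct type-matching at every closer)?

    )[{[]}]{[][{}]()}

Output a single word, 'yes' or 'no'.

pos 0: saw closer ')' but stack is empty → INVALID
Verdict: unmatched closer ')' at position 0 → no

Answer: no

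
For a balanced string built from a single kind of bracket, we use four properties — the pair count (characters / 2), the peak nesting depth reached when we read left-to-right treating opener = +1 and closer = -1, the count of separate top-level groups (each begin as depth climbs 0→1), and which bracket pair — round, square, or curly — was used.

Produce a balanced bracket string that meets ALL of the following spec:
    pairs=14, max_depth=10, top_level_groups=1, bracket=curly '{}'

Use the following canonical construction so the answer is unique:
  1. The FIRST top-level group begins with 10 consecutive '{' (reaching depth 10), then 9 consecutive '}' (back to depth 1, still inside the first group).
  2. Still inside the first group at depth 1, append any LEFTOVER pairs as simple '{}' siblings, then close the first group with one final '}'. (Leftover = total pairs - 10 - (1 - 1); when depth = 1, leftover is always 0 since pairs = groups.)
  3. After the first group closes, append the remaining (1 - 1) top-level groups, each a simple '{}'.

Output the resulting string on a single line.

Spec: pairs=14 depth=10 groups=1
Leftover pairs = 14 - 10 - (1-1) = 4
First group: deep chain of depth 10 + 4 sibling pairs
Remaining 0 groups: simple '{}' each

Answer: {{{{{{{{{{}}}}}}}}}{}{}{}{}}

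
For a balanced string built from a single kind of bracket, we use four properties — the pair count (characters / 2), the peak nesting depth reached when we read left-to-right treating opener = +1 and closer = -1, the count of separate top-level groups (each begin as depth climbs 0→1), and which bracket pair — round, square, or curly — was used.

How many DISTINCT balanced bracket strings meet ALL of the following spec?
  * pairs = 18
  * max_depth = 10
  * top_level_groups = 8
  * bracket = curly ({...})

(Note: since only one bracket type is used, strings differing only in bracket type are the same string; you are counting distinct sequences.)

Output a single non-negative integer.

Answer: 192

Derivation:
Spec: pairs=18 depth=10 groups=8
Count(depth <= 10) = 3749452
Count(depth <= 9) = 3749260
Count(depth == 10) = 3749452 - 3749260 = 192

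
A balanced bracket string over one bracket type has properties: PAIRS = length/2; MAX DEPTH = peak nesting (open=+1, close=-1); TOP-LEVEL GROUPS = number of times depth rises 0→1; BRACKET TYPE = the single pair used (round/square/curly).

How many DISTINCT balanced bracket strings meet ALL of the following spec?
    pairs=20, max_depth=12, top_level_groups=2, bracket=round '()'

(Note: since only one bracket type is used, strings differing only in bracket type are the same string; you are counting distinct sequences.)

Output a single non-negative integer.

Spec: pairs=20 depth=12 groups=2
Count(depth <= 12) = 1764225120
Count(depth <= 11) = 1755099588
Count(depth == 12) = 1764225120 - 1755099588 = 9125532

Answer: 9125532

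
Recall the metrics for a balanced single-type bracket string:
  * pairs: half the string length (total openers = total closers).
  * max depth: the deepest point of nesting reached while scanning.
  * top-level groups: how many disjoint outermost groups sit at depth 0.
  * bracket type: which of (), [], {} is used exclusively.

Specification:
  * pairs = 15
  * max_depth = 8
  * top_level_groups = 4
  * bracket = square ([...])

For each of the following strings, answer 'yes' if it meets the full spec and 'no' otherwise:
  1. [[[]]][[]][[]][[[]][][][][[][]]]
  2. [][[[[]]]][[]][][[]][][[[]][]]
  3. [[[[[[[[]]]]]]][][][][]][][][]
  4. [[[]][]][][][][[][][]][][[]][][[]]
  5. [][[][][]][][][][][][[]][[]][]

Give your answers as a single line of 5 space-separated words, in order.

Answer: no no yes no no

Derivation:
String 1 '[[[]]][[]][[]][[[]][][][][[][]]]': depth seq [1 2 3 2 1 0 1 2 1 0 1 2 1 0 1 2 3 2 1 2 1 2 1 2 1 2 3 2 3 2 1 0]
  -> pairs=16 depth=3 groups=4 -> no
String 2 '[][[[[]]]][[]][][[]][][[[]][]]': depth seq [1 0 1 2 3 4 3 2 1 0 1 2 1 0 1 0 1 2 1 0 1 0 1 2 3 2 1 2 1 0]
  -> pairs=15 depth=4 groups=7 -> no
String 3 '[[[[[[[[]]]]]]][][][][]][][][]': depth seq [1 2 3 4 5 6 7 8 7 6 5 4 3 2 1 2 1 2 1 2 1 2 1 0 1 0 1 0 1 0]
  -> pairs=15 depth=8 groups=4 -> yes
String 4 '[[[]][]][][][][[][][]][][[]][][[]]': depth seq [1 2 3 2 1 2 1 0 1 0 1 0 1 0 1 2 1 2 1 2 1 0 1 0 1 2 1 0 1 0 1 2 1 0]
  -> pairs=17 depth=3 groups=9 -> no
String 5 '[][[][][]][][][][][][[]][[]][]': depth seq [1 0 1 2 1 2 1 2 1 0 1 0 1 0 1 0 1 0 1 0 1 2 1 0 1 2 1 0 1 0]
  -> pairs=15 depth=2 groups=10 -> no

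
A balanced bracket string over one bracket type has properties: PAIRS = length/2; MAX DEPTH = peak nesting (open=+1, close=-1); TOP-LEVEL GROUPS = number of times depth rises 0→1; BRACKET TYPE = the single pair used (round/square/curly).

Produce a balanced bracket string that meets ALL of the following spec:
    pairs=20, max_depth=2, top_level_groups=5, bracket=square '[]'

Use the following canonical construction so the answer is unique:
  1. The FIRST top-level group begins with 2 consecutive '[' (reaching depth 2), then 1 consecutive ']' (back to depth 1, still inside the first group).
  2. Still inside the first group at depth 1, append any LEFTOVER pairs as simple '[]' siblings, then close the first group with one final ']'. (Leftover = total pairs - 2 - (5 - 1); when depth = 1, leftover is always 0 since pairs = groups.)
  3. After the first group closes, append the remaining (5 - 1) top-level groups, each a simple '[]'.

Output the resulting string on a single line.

Spec: pairs=20 depth=2 groups=5
Leftover pairs = 20 - 2 - (5-1) = 14
First group: deep chain of depth 2 + 14 sibling pairs
Remaining 4 groups: simple '[]' each

Answer: [[][][][][][][][][][][][][][][]][][][][]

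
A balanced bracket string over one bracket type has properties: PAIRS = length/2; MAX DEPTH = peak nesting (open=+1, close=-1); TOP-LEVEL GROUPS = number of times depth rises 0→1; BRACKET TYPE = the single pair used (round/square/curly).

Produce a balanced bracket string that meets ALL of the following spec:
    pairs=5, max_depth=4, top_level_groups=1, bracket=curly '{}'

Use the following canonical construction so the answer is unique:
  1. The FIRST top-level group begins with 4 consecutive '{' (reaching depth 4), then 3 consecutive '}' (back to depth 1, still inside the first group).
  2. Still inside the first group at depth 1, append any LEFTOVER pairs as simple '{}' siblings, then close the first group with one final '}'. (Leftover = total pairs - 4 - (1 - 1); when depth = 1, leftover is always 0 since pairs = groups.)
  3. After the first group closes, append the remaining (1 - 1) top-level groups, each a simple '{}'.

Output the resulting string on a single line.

Spec: pairs=5 depth=4 groups=1
Leftover pairs = 5 - 4 - (1-1) = 1
First group: deep chain of depth 4 + 1 sibling pairs
Remaining 0 groups: simple '{}' each

Answer: {{{{}}}{}}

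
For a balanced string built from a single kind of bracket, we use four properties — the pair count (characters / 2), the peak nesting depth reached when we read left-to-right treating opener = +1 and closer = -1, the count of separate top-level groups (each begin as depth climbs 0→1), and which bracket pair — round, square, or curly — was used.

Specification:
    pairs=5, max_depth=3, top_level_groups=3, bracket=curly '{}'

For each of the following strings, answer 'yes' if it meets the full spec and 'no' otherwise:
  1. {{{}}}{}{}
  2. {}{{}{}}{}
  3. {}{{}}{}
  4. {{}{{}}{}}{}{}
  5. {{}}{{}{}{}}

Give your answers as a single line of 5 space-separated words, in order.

Answer: yes no no no no

Derivation:
String 1 '{{{}}}{}{}': depth seq [1 2 3 2 1 0 1 0 1 0]
  -> pairs=5 depth=3 groups=3 -> yes
String 2 '{}{{}{}}{}': depth seq [1 0 1 2 1 2 1 0 1 0]
  -> pairs=5 depth=2 groups=3 -> no
String 3 '{}{{}}{}': depth seq [1 0 1 2 1 0 1 0]
  -> pairs=4 depth=2 groups=3 -> no
String 4 '{{}{{}}{}}{}{}': depth seq [1 2 1 2 3 2 1 2 1 0 1 0 1 0]
  -> pairs=7 depth=3 groups=3 -> no
String 5 '{{}}{{}{}{}}': depth seq [1 2 1 0 1 2 1 2 1 2 1 0]
  -> pairs=6 depth=2 groups=2 -> no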